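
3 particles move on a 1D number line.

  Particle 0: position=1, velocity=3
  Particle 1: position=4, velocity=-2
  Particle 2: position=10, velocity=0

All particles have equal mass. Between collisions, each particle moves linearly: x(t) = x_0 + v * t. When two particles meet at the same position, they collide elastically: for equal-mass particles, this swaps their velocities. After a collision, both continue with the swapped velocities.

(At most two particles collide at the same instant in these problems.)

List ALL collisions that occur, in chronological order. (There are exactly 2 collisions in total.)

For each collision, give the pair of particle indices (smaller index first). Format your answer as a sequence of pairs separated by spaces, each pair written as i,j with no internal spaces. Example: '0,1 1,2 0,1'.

Answer: 0,1 1,2

Derivation:
Collision at t=3/5: particles 0 and 1 swap velocities; positions: p0=14/5 p1=14/5 p2=10; velocities now: v0=-2 v1=3 v2=0
Collision at t=3: particles 1 and 2 swap velocities; positions: p0=-2 p1=10 p2=10; velocities now: v0=-2 v1=0 v2=3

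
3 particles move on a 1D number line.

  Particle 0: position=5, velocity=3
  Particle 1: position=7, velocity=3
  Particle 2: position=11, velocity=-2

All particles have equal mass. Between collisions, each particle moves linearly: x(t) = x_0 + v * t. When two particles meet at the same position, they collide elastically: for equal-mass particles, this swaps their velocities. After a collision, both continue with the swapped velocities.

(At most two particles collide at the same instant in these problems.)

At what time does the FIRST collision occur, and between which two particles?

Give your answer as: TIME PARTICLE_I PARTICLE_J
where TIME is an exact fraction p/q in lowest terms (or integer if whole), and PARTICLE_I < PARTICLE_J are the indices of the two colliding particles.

Answer: 4/5 1 2

Derivation:
Pair (0,1): pos 5,7 vel 3,3 -> not approaching (rel speed 0 <= 0)
Pair (1,2): pos 7,11 vel 3,-2 -> gap=4, closing at 5/unit, collide at t=4/5
Earliest collision: t=4/5 between 1 and 2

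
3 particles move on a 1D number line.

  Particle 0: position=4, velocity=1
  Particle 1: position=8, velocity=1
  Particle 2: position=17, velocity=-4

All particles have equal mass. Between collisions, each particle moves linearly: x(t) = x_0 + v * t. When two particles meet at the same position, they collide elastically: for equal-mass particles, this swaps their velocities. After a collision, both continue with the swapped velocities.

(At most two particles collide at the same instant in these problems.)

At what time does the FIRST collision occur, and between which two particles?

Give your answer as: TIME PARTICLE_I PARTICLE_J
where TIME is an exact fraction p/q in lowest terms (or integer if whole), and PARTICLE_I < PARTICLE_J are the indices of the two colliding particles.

Answer: 9/5 1 2

Derivation:
Pair (0,1): pos 4,8 vel 1,1 -> not approaching (rel speed 0 <= 0)
Pair (1,2): pos 8,17 vel 1,-4 -> gap=9, closing at 5/unit, collide at t=9/5
Earliest collision: t=9/5 between 1 and 2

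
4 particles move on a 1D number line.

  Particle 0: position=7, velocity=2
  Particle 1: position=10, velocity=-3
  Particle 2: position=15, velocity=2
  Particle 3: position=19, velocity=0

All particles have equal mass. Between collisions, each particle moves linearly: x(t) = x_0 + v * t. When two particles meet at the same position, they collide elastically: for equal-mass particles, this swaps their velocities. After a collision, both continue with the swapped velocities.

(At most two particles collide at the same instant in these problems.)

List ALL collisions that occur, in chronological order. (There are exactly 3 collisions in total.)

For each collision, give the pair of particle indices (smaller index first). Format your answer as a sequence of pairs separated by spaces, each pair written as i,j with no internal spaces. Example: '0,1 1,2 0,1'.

Collision at t=3/5: particles 0 and 1 swap velocities; positions: p0=41/5 p1=41/5 p2=81/5 p3=19; velocities now: v0=-3 v1=2 v2=2 v3=0
Collision at t=2: particles 2 and 3 swap velocities; positions: p0=4 p1=11 p2=19 p3=19; velocities now: v0=-3 v1=2 v2=0 v3=2
Collision at t=6: particles 1 and 2 swap velocities; positions: p0=-8 p1=19 p2=19 p3=27; velocities now: v0=-3 v1=0 v2=2 v3=2

Answer: 0,1 2,3 1,2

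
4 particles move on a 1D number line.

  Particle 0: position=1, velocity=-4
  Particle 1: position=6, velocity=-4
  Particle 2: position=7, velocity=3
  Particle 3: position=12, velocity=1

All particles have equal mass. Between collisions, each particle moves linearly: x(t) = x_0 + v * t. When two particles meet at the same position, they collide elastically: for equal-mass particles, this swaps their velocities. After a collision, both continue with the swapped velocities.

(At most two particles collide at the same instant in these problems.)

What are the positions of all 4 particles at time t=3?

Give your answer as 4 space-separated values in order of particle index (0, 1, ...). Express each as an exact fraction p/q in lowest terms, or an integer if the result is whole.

Answer: -11 -6 15 16

Derivation:
Collision at t=5/2: particles 2 and 3 swap velocities; positions: p0=-9 p1=-4 p2=29/2 p3=29/2; velocities now: v0=-4 v1=-4 v2=1 v3=3
Advance to t=3 (no further collisions before then); velocities: v0=-4 v1=-4 v2=1 v3=3; positions = -11 -6 15 16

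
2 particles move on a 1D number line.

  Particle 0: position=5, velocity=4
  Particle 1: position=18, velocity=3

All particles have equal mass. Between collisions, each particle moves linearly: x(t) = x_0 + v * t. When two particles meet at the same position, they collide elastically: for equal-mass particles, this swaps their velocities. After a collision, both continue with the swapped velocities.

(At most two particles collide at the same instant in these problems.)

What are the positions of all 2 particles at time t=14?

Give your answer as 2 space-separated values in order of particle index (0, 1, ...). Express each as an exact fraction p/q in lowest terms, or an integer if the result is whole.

Answer: 60 61

Derivation:
Collision at t=13: particles 0 and 1 swap velocities; positions: p0=57 p1=57; velocities now: v0=3 v1=4
Advance to t=14 (no further collisions before then); velocities: v0=3 v1=4; positions = 60 61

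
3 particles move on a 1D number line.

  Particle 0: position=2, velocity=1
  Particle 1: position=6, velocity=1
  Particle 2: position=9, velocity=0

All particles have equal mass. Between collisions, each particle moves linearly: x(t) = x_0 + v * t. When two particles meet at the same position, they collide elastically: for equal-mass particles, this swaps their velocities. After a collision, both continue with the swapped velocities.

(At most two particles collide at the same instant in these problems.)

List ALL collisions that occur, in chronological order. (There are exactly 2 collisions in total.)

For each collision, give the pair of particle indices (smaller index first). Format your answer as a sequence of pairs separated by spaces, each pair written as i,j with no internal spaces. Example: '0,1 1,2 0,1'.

Answer: 1,2 0,1

Derivation:
Collision at t=3: particles 1 and 2 swap velocities; positions: p0=5 p1=9 p2=9; velocities now: v0=1 v1=0 v2=1
Collision at t=7: particles 0 and 1 swap velocities; positions: p0=9 p1=9 p2=13; velocities now: v0=0 v1=1 v2=1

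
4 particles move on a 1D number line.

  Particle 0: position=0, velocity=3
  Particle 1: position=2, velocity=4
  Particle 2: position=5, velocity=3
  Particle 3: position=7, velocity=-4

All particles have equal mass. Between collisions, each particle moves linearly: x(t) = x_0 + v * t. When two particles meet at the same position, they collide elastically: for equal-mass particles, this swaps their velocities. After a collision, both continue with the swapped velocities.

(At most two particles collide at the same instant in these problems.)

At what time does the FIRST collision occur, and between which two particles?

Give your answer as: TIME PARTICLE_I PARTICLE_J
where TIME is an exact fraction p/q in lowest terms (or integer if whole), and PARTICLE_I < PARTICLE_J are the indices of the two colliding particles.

Pair (0,1): pos 0,2 vel 3,4 -> not approaching (rel speed -1 <= 0)
Pair (1,2): pos 2,5 vel 4,3 -> gap=3, closing at 1/unit, collide at t=3
Pair (2,3): pos 5,7 vel 3,-4 -> gap=2, closing at 7/unit, collide at t=2/7
Earliest collision: t=2/7 between 2 and 3

Answer: 2/7 2 3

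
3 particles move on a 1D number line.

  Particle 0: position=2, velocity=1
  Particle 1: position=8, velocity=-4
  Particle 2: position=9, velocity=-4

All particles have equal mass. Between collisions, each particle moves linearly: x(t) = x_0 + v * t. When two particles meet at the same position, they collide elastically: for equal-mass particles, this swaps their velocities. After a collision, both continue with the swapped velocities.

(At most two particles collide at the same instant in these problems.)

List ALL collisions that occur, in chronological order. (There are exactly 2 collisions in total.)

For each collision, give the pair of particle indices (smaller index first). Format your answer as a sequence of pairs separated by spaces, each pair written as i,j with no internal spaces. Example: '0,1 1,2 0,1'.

Answer: 0,1 1,2

Derivation:
Collision at t=6/5: particles 0 and 1 swap velocities; positions: p0=16/5 p1=16/5 p2=21/5; velocities now: v0=-4 v1=1 v2=-4
Collision at t=7/5: particles 1 and 2 swap velocities; positions: p0=12/5 p1=17/5 p2=17/5; velocities now: v0=-4 v1=-4 v2=1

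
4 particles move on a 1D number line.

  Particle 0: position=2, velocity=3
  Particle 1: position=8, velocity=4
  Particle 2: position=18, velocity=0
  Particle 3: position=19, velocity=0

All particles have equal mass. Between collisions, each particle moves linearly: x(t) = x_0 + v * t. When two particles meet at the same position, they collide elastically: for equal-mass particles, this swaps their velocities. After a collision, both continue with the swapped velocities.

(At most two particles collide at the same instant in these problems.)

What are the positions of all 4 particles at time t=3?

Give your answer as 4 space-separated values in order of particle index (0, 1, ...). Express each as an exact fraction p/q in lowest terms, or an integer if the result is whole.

Answer: 11 18 19 20

Derivation:
Collision at t=5/2: particles 1 and 2 swap velocities; positions: p0=19/2 p1=18 p2=18 p3=19; velocities now: v0=3 v1=0 v2=4 v3=0
Collision at t=11/4: particles 2 and 3 swap velocities; positions: p0=41/4 p1=18 p2=19 p3=19; velocities now: v0=3 v1=0 v2=0 v3=4
Advance to t=3 (no further collisions before then); velocities: v0=3 v1=0 v2=0 v3=4; positions = 11 18 19 20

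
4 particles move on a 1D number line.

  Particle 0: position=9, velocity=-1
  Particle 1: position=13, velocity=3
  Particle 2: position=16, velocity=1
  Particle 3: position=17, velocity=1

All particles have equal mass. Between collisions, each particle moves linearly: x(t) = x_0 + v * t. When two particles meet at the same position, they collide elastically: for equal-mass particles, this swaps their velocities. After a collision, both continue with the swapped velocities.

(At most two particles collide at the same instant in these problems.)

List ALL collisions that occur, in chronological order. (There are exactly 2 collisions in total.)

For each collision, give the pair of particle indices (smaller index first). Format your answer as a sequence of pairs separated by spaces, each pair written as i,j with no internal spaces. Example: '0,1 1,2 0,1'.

Answer: 1,2 2,3

Derivation:
Collision at t=3/2: particles 1 and 2 swap velocities; positions: p0=15/2 p1=35/2 p2=35/2 p3=37/2; velocities now: v0=-1 v1=1 v2=3 v3=1
Collision at t=2: particles 2 and 3 swap velocities; positions: p0=7 p1=18 p2=19 p3=19; velocities now: v0=-1 v1=1 v2=1 v3=3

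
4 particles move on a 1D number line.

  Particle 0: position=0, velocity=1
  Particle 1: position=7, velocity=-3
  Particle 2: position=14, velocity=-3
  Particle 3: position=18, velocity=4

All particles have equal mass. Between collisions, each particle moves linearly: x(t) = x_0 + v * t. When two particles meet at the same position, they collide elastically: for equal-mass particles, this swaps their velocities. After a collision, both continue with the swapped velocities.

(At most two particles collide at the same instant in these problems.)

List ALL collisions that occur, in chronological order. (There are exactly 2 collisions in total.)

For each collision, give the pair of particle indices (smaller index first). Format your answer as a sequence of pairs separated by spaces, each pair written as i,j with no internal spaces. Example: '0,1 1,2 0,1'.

Answer: 0,1 1,2

Derivation:
Collision at t=7/4: particles 0 and 1 swap velocities; positions: p0=7/4 p1=7/4 p2=35/4 p3=25; velocities now: v0=-3 v1=1 v2=-3 v3=4
Collision at t=7/2: particles 1 and 2 swap velocities; positions: p0=-7/2 p1=7/2 p2=7/2 p3=32; velocities now: v0=-3 v1=-3 v2=1 v3=4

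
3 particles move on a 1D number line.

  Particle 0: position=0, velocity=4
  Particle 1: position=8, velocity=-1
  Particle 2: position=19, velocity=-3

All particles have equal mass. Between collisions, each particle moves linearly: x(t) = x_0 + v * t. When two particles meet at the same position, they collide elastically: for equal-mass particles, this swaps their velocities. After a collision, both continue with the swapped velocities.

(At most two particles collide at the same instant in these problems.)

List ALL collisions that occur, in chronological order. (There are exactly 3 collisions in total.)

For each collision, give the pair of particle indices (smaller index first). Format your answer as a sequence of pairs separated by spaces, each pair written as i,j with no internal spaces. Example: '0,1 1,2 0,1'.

Answer: 0,1 1,2 0,1

Derivation:
Collision at t=8/5: particles 0 and 1 swap velocities; positions: p0=32/5 p1=32/5 p2=71/5; velocities now: v0=-1 v1=4 v2=-3
Collision at t=19/7: particles 1 and 2 swap velocities; positions: p0=37/7 p1=76/7 p2=76/7; velocities now: v0=-1 v1=-3 v2=4
Collision at t=11/2: particles 0 and 1 swap velocities; positions: p0=5/2 p1=5/2 p2=22; velocities now: v0=-3 v1=-1 v2=4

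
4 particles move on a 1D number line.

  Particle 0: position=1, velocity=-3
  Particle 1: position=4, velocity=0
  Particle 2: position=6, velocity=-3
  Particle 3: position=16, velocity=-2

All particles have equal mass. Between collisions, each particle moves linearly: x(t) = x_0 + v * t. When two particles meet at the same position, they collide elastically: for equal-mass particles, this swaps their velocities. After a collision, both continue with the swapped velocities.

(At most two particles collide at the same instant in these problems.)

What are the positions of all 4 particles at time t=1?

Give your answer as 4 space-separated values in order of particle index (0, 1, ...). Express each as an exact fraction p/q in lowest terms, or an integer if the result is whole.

Collision at t=2/3: particles 1 and 2 swap velocities; positions: p0=-1 p1=4 p2=4 p3=44/3; velocities now: v0=-3 v1=-3 v2=0 v3=-2
Advance to t=1 (no further collisions before then); velocities: v0=-3 v1=-3 v2=0 v3=-2; positions = -2 3 4 14

Answer: -2 3 4 14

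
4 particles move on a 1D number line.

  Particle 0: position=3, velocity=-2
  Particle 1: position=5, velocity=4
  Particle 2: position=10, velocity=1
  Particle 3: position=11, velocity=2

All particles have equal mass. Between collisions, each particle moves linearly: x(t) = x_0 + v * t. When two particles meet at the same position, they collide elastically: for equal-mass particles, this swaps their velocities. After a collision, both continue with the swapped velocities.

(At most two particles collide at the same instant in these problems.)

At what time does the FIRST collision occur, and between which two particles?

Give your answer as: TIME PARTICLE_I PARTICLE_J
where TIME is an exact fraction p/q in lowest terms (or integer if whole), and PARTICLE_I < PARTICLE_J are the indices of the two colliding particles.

Answer: 5/3 1 2

Derivation:
Pair (0,1): pos 3,5 vel -2,4 -> not approaching (rel speed -6 <= 0)
Pair (1,2): pos 5,10 vel 4,1 -> gap=5, closing at 3/unit, collide at t=5/3
Pair (2,3): pos 10,11 vel 1,2 -> not approaching (rel speed -1 <= 0)
Earliest collision: t=5/3 between 1 and 2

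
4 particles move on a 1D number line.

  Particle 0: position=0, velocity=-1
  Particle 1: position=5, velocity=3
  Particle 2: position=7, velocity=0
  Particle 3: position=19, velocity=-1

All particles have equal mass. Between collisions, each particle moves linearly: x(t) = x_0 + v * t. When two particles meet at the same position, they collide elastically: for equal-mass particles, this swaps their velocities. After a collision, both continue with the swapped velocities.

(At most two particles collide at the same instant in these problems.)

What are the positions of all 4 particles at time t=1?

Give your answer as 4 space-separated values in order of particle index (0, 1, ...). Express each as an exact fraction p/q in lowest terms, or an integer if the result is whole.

Answer: -1 7 8 18

Derivation:
Collision at t=2/3: particles 1 and 2 swap velocities; positions: p0=-2/3 p1=7 p2=7 p3=55/3; velocities now: v0=-1 v1=0 v2=3 v3=-1
Advance to t=1 (no further collisions before then); velocities: v0=-1 v1=0 v2=3 v3=-1; positions = -1 7 8 18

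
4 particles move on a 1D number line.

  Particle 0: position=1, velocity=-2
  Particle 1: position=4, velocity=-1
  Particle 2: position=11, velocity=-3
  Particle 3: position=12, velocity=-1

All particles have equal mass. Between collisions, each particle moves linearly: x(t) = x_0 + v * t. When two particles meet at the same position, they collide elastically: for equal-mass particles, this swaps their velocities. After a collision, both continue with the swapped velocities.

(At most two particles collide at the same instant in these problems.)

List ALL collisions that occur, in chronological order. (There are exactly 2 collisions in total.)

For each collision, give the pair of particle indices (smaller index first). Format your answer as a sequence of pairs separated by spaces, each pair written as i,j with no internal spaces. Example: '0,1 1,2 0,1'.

Answer: 1,2 0,1

Derivation:
Collision at t=7/2: particles 1 and 2 swap velocities; positions: p0=-6 p1=1/2 p2=1/2 p3=17/2; velocities now: v0=-2 v1=-3 v2=-1 v3=-1
Collision at t=10: particles 0 and 1 swap velocities; positions: p0=-19 p1=-19 p2=-6 p3=2; velocities now: v0=-3 v1=-2 v2=-1 v3=-1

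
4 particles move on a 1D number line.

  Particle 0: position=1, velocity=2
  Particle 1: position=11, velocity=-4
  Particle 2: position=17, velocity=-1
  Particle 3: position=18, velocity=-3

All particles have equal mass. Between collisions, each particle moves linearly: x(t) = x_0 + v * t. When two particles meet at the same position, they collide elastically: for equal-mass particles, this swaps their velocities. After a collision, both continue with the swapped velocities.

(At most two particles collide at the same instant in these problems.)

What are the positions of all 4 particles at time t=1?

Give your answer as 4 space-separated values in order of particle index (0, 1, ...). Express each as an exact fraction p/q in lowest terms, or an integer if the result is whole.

Collision at t=1/2: particles 2 and 3 swap velocities; positions: p0=2 p1=9 p2=33/2 p3=33/2; velocities now: v0=2 v1=-4 v2=-3 v3=-1
Advance to t=1 (no further collisions before then); velocities: v0=2 v1=-4 v2=-3 v3=-1; positions = 3 7 15 16

Answer: 3 7 15 16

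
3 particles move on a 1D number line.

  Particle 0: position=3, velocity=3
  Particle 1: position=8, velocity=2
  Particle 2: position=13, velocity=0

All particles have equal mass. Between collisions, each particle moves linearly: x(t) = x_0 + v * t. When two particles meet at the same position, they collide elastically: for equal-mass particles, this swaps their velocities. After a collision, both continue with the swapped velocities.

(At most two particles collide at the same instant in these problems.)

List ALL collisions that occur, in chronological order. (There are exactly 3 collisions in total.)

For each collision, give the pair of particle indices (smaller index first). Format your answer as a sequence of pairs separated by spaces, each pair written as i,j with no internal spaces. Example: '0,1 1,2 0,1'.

Answer: 1,2 0,1 1,2

Derivation:
Collision at t=5/2: particles 1 and 2 swap velocities; positions: p0=21/2 p1=13 p2=13; velocities now: v0=3 v1=0 v2=2
Collision at t=10/3: particles 0 and 1 swap velocities; positions: p0=13 p1=13 p2=44/3; velocities now: v0=0 v1=3 v2=2
Collision at t=5: particles 1 and 2 swap velocities; positions: p0=13 p1=18 p2=18; velocities now: v0=0 v1=2 v2=3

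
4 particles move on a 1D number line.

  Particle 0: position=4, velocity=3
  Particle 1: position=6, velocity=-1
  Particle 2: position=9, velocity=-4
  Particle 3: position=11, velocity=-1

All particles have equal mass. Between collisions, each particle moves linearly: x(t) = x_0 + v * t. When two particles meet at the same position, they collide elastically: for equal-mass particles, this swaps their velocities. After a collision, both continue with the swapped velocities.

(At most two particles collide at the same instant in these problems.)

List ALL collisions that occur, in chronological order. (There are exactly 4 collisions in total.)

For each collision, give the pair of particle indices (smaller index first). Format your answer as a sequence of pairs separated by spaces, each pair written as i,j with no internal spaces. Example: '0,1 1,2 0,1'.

Answer: 0,1 1,2 0,1 2,3

Derivation:
Collision at t=1/2: particles 0 and 1 swap velocities; positions: p0=11/2 p1=11/2 p2=7 p3=21/2; velocities now: v0=-1 v1=3 v2=-4 v3=-1
Collision at t=5/7: particles 1 and 2 swap velocities; positions: p0=37/7 p1=43/7 p2=43/7 p3=72/7; velocities now: v0=-1 v1=-4 v2=3 v3=-1
Collision at t=1: particles 0 and 1 swap velocities; positions: p0=5 p1=5 p2=7 p3=10; velocities now: v0=-4 v1=-1 v2=3 v3=-1
Collision at t=7/4: particles 2 and 3 swap velocities; positions: p0=2 p1=17/4 p2=37/4 p3=37/4; velocities now: v0=-4 v1=-1 v2=-1 v3=3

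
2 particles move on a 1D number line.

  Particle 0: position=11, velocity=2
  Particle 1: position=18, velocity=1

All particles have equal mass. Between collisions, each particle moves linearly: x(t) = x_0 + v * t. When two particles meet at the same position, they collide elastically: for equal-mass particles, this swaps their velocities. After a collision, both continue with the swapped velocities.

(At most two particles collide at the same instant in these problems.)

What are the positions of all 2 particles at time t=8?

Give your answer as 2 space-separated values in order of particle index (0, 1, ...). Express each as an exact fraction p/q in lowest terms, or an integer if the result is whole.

Answer: 26 27

Derivation:
Collision at t=7: particles 0 and 1 swap velocities; positions: p0=25 p1=25; velocities now: v0=1 v1=2
Advance to t=8 (no further collisions before then); velocities: v0=1 v1=2; positions = 26 27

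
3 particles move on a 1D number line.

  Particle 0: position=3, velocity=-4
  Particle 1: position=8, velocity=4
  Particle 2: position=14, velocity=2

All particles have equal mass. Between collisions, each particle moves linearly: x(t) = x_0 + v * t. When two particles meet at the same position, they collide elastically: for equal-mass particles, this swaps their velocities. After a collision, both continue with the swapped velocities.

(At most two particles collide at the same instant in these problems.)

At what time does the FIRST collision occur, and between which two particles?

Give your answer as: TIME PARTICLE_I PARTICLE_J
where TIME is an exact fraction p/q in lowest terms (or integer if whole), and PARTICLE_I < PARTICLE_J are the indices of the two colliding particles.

Pair (0,1): pos 3,8 vel -4,4 -> not approaching (rel speed -8 <= 0)
Pair (1,2): pos 8,14 vel 4,2 -> gap=6, closing at 2/unit, collide at t=3
Earliest collision: t=3 between 1 and 2

Answer: 3 1 2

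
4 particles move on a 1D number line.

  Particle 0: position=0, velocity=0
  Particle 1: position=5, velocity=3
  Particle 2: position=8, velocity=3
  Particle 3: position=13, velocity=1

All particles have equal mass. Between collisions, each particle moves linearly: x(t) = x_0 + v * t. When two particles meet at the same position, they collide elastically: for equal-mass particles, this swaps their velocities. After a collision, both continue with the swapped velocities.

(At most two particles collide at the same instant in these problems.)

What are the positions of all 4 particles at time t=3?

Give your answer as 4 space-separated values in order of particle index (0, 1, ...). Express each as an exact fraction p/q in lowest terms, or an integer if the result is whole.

Collision at t=5/2: particles 2 and 3 swap velocities; positions: p0=0 p1=25/2 p2=31/2 p3=31/2; velocities now: v0=0 v1=3 v2=1 v3=3
Advance to t=3 (no further collisions before then); velocities: v0=0 v1=3 v2=1 v3=3; positions = 0 14 16 17

Answer: 0 14 16 17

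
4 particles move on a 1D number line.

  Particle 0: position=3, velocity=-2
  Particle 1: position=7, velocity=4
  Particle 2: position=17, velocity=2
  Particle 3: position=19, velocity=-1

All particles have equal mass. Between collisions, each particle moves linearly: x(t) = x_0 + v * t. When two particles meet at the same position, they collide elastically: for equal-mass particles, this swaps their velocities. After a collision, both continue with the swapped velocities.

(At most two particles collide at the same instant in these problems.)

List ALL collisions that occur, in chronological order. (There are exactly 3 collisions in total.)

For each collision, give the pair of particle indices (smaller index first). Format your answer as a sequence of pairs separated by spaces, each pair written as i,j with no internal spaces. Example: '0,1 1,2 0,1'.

Answer: 2,3 1,2 2,3

Derivation:
Collision at t=2/3: particles 2 and 3 swap velocities; positions: p0=5/3 p1=29/3 p2=55/3 p3=55/3; velocities now: v0=-2 v1=4 v2=-1 v3=2
Collision at t=12/5: particles 1 and 2 swap velocities; positions: p0=-9/5 p1=83/5 p2=83/5 p3=109/5; velocities now: v0=-2 v1=-1 v2=4 v3=2
Collision at t=5: particles 2 and 3 swap velocities; positions: p0=-7 p1=14 p2=27 p3=27; velocities now: v0=-2 v1=-1 v2=2 v3=4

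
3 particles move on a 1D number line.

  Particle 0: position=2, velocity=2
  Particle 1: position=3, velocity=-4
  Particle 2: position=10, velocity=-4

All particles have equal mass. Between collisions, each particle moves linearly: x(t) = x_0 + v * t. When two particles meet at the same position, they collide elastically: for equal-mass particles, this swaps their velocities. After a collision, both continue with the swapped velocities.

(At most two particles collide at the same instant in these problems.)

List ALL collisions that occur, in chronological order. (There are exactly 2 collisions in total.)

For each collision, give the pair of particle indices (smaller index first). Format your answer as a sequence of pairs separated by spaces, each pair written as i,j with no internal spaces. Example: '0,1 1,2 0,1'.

Answer: 0,1 1,2

Derivation:
Collision at t=1/6: particles 0 and 1 swap velocities; positions: p0=7/3 p1=7/3 p2=28/3; velocities now: v0=-4 v1=2 v2=-4
Collision at t=4/3: particles 1 and 2 swap velocities; positions: p0=-7/3 p1=14/3 p2=14/3; velocities now: v0=-4 v1=-4 v2=2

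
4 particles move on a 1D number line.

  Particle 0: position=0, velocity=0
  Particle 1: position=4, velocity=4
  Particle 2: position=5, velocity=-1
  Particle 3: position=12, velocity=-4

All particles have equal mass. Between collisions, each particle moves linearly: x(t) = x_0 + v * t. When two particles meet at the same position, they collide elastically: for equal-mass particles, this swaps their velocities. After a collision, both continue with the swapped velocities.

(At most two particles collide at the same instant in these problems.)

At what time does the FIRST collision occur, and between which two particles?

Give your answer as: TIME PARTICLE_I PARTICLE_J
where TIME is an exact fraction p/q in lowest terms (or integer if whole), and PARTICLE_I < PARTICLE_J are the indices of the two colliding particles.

Answer: 1/5 1 2

Derivation:
Pair (0,1): pos 0,4 vel 0,4 -> not approaching (rel speed -4 <= 0)
Pair (1,2): pos 4,5 vel 4,-1 -> gap=1, closing at 5/unit, collide at t=1/5
Pair (2,3): pos 5,12 vel -1,-4 -> gap=7, closing at 3/unit, collide at t=7/3
Earliest collision: t=1/5 between 1 and 2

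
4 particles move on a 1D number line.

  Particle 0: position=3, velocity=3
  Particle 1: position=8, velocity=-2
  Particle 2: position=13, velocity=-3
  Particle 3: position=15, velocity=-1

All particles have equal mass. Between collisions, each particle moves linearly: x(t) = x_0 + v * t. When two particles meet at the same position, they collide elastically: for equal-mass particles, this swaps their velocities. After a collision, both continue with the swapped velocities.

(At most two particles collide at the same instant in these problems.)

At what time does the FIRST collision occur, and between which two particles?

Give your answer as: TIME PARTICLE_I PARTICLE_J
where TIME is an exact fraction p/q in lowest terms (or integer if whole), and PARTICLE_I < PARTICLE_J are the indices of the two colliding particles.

Pair (0,1): pos 3,8 vel 3,-2 -> gap=5, closing at 5/unit, collide at t=1
Pair (1,2): pos 8,13 vel -2,-3 -> gap=5, closing at 1/unit, collide at t=5
Pair (2,3): pos 13,15 vel -3,-1 -> not approaching (rel speed -2 <= 0)
Earliest collision: t=1 between 0 and 1

Answer: 1 0 1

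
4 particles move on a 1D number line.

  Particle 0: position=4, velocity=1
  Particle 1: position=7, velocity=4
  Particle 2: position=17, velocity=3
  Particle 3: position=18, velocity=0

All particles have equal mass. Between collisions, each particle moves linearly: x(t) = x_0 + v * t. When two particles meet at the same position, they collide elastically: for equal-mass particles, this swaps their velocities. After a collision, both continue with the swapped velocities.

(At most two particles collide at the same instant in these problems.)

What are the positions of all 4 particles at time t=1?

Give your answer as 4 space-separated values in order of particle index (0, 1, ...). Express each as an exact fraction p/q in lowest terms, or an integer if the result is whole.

Collision at t=1/3: particles 2 and 3 swap velocities; positions: p0=13/3 p1=25/3 p2=18 p3=18; velocities now: v0=1 v1=4 v2=0 v3=3
Advance to t=1 (no further collisions before then); velocities: v0=1 v1=4 v2=0 v3=3; positions = 5 11 18 20

Answer: 5 11 18 20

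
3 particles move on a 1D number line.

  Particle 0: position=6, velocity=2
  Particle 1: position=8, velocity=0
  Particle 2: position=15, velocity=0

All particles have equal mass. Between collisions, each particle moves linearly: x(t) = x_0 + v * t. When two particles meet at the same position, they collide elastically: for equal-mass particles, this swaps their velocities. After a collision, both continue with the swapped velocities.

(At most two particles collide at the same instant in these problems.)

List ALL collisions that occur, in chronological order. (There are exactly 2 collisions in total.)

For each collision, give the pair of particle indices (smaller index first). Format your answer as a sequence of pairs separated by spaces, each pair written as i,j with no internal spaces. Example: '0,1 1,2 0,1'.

Answer: 0,1 1,2

Derivation:
Collision at t=1: particles 0 and 1 swap velocities; positions: p0=8 p1=8 p2=15; velocities now: v0=0 v1=2 v2=0
Collision at t=9/2: particles 1 and 2 swap velocities; positions: p0=8 p1=15 p2=15; velocities now: v0=0 v1=0 v2=2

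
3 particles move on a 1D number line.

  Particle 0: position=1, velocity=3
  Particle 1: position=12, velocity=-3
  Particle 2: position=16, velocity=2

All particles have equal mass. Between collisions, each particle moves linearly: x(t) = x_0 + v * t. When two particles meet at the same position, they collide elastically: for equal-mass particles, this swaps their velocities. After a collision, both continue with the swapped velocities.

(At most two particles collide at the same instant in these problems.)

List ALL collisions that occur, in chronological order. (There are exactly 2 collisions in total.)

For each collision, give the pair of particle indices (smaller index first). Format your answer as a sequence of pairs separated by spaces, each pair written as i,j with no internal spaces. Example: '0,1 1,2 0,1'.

Answer: 0,1 1,2

Derivation:
Collision at t=11/6: particles 0 and 1 swap velocities; positions: p0=13/2 p1=13/2 p2=59/3; velocities now: v0=-3 v1=3 v2=2
Collision at t=15: particles 1 and 2 swap velocities; positions: p0=-33 p1=46 p2=46; velocities now: v0=-3 v1=2 v2=3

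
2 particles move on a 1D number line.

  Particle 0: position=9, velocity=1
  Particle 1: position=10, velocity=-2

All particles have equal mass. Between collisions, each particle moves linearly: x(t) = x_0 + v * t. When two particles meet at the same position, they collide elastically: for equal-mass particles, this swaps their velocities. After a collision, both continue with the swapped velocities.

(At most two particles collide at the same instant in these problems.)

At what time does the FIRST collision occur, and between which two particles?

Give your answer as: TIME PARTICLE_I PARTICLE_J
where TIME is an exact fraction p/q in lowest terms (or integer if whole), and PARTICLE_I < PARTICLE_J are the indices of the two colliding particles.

Pair (0,1): pos 9,10 vel 1,-2 -> gap=1, closing at 3/unit, collide at t=1/3
Earliest collision: t=1/3 between 0 and 1

Answer: 1/3 0 1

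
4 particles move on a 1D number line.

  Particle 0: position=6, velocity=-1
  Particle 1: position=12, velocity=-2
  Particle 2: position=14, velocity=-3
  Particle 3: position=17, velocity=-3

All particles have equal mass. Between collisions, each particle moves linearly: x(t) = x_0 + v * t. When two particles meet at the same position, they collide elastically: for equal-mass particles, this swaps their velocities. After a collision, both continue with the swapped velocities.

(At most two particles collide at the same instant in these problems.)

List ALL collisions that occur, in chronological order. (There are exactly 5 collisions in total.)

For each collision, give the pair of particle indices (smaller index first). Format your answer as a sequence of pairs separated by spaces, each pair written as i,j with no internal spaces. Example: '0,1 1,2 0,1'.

Answer: 1,2 0,1 2,3 1,2 2,3

Derivation:
Collision at t=2: particles 1 and 2 swap velocities; positions: p0=4 p1=8 p2=8 p3=11; velocities now: v0=-1 v1=-3 v2=-2 v3=-3
Collision at t=4: particles 0 and 1 swap velocities; positions: p0=2 p1=2 p2=4 p3=5; velocities now: v0=-3 v1=-1 v2=-2 v3=-3
Collision at t=5: particles 2 and 3 swap velocities; positions: p0=-1 p1=1 p2=2 p3=2; velocities now: v0=-3 v1=-1 v2=-3 v3=-2
Collision at t=11/2: particles 1 and 2 swap velocities; positions: p0=-5/2 p1=1/2 p2=1/2 p3=1; velocities now: v0=-3 v1=-3 v2=-1 v3=-2
Collision at t=6: particles 2 and 3 swap velocities; positions: p0=-4 p1=-1 p2=0 p3=0; velocities now: v0=-3 v1=-3 v2=-2 v3=-1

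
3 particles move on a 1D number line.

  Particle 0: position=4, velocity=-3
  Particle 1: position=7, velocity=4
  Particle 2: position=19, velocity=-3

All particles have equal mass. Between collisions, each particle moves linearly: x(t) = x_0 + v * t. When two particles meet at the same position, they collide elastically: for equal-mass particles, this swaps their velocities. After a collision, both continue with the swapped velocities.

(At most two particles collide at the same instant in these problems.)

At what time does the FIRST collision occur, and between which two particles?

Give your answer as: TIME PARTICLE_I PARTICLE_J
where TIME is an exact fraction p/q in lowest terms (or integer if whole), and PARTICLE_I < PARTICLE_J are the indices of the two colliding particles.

Pair (0,1): pos 4,7 vel -3,4 -> not approaching (rel speed -7 <= 0)
Pair (1,2): pos 7,19 vel 4,-3 -> gap=12, closing at 7/unit, collide at t=12/7
Earliest collision: t=12/7 between 1 and 2

Answer: 12/7 1 2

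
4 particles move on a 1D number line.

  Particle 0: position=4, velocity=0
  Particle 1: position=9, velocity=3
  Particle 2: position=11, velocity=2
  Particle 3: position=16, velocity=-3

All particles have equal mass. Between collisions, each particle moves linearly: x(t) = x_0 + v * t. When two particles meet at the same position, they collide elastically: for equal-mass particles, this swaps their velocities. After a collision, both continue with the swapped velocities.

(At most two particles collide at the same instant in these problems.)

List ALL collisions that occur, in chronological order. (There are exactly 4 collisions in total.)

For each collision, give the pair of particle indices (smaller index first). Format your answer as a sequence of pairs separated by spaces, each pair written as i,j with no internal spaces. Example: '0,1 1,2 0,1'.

Collision at t=1: particles 2 and 3 swap velocities; positions: p0=4 p1=12 p2=13 p3=13; velocities now: v0=0 v1=3 v2=-3 v3=2
Collision at t=7/6: particles 1 and 2 swap velocities; positions: p0=4 p1=25/2 p2=25/2 p3=40/3; velocities now: v0=0 v1=-3 v2=3 v3=2
Collision at t=2: particles 2 and 3 swap velocities; positions: p0=4 p1=10 p2=15 p3=15; velocities now: v0=0 v1=-3 v2=2 v3=3
Collision at t=4: particles 0 and 1 swap velocities; positions: p0=4 p1=4 p2=19 p3=21; velocities now: v0=-3 v1=0 v2=2 v3=3

Answer: 2,3 1,2 2,3 0,1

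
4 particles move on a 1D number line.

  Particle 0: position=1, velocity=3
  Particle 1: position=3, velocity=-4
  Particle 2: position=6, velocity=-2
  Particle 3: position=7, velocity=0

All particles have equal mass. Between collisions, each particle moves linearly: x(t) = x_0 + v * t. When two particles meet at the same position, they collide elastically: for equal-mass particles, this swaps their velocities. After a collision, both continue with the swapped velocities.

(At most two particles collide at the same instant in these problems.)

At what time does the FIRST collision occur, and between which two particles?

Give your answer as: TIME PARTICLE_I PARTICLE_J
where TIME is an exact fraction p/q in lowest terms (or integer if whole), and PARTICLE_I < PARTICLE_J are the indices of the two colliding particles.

Pair (0,1): pos 1,3 vel 3,-4 -> gap=2, closing at 7/unit, collide at t=2/7
Pair (1,2): pos 3,6 vel -4,-2 -> not approaching (rel speed -2 <= 0)
Pair (2,3): pos 6,7 vel -2,0 -> not approaching (rel speed -2 <= 0)
Earliest collision: t=2/7 between 0 and 1

Answer: 2/7 0 1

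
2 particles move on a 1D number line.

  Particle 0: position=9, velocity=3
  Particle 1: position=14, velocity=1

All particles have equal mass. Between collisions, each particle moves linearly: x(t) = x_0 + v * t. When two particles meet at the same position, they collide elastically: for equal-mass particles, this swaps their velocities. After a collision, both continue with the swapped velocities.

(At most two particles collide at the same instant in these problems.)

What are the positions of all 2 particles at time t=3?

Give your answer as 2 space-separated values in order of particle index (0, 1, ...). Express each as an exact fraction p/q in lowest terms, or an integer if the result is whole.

Answer: 17 18

Derivation:
Collision at t=5/2: particles 0 and 1 swap velocities; positions: p0=33/2 p1=33/2; velocities now: v0=1 v1=3
Advance to t=3 (no further collisions before then); velocities: v0=1 v1=3; positions = 17 18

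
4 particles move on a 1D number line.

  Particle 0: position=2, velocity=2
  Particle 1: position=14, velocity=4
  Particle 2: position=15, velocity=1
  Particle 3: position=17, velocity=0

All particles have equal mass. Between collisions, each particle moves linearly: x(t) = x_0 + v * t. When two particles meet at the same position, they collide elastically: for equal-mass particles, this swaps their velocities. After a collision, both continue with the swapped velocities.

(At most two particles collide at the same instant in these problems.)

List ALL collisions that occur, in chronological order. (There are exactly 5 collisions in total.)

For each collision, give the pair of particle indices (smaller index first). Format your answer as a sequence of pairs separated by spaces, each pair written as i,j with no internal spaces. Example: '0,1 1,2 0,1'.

Answer: 1,2 2,3 1,2 0,1 1,2

Derivation:
Collision at t=1/3: particles 1 and 2 swap velocities; positions: p0=8/3 p1=46/3 p2=46/3 p3=17; velocities now: v0=2 v1=1 v2=4 v3=0
Collision at t=3/4: particles 2 and 3 swap velocities; positions: p0=7/2 p1=63/4 p2=17 p3=17; velocities now: v0=2 v1=1 v2=0 v3=4
Collision at t=2: particles 1 and 2 swap velocities; positions: p0=6 p1=17 p2=17 p3=22; velocities now: v0=2 v1=0 v2=1 v3=4
Collision at t=15/2: particles 0 and 1 swap velocities; positions: p0=17 p1=17 p2=45/2 p3=44; velocities now: v0=0 v1=2 v2=1 v3=4
Collision at t=13: particles 1 and 2 swap velocities; positions: p0=17 p1=28 p2=28 p3=66; velocities now: v0=0 v1=1 v2=2 v3=4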